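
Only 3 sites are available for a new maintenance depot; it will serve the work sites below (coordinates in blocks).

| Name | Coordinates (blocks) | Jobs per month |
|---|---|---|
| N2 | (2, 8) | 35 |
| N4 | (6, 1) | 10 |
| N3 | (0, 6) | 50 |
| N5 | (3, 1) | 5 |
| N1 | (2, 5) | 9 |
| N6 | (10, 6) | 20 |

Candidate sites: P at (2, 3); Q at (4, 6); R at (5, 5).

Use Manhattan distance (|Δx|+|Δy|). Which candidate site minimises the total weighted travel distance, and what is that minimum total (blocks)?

Total weighted distance at each candidate:
  P (2, 3): total = 738
  Q (4, 6): total = 587
  R (5, 5): total = 737
Minimum is at Q with total 587 blocks.

Q, total 587 blocks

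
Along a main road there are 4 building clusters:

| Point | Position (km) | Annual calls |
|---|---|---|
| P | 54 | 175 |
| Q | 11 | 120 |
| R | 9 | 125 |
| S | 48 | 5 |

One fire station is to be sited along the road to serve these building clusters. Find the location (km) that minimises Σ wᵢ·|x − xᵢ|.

x = 11

For a sum of weighted absolute distances on a line, the optimum is the weighted median (not the mean). Total weight W = 425; half-weight = 212.5.
Sort by position and accumulate weight:
  km 9 (R, w=125) → cum 125
  km 11 (Q, w=120) → cum 245  ≥ 212.5 → median here
  km 48 (S, w=5) → cum 250
  km 54 (P, w=175) → cum 425
Optimal location: km 11.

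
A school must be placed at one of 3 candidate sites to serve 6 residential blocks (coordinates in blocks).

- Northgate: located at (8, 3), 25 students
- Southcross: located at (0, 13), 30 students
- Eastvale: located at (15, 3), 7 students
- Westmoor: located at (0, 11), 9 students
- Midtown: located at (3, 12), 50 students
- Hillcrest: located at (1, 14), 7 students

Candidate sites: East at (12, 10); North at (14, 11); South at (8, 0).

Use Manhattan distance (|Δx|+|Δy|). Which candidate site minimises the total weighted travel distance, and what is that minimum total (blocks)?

East, total 1567 blocks

Total weighted distance at each candidate:
  East (12, 10): total = 1567
  North (14, 11): total = 1731
  South (8, 0): total = 1943
Minimum is at East with total 1567 blocks.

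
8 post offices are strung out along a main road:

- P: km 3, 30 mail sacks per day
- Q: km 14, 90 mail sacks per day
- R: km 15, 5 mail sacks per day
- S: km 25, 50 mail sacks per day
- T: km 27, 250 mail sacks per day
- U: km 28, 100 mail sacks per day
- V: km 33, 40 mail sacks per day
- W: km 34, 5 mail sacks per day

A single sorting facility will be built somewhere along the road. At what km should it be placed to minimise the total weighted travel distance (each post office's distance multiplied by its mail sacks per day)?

For a sum of weighted absolute distances on a line, the optimum is the weighted median (not the mean). Total weight W = 570; half-weight = 285.
Sort by position and accumulate weight:
  km 3 (P, w=30) → cum 30
  km 14 (Q, w=90) → cum 120
  km 15 (R, w=5) → cum 125
  km 25 (S, w=50) → cum 175
  km 27 (T, w=250) → cum 425  ≥ 285 → median here
  km 28 (U, w=100) → cum 525
  km 33 (V, w=40) → cum 565
  km 34 (W, w=5) → cum 570
Optimal location: km 27.

x = 27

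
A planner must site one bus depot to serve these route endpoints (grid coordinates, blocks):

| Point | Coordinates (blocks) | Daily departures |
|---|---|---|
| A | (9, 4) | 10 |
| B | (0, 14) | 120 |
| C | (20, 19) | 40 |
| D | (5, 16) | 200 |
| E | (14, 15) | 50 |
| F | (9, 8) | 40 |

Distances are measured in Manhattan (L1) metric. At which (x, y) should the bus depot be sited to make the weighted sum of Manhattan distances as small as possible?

(5, 16)

Manhattan distance separates: Σwᵢ(|x−xᵢ|+|y−yᵢ|) = Σwᵢ|x−xᵢ| + Σwᵢ|y−yᵢ|, so x and y are optimised independently as 1-D weighted medians.
Total weight W = 460; half = 230.
x-coordinate, sorted with cumulative weight:
  x=0 (B, w=120) cum 120
  x=5 (D, w=200) cum 320  ← median
  x=9 (A, w=10) cum 330
  x=9 (F, w=40) cum 370
  x=14 (E, w=50) cum 420
  x=20 (C, w=40) cum 460
⇒ x* = 5
y-coordinate, sorted with cumulative weight:
  y=4 (A, w=10) cum 10
  y=8 (F, w=40) cum 50
  y=14 (B, w=120) cum 170
  y=15 (E, w=50) cum 220
  y=16 (D, w=200) cum 420  ← median
  y=19 (C, w=40) cum 460
⇒ y* = 16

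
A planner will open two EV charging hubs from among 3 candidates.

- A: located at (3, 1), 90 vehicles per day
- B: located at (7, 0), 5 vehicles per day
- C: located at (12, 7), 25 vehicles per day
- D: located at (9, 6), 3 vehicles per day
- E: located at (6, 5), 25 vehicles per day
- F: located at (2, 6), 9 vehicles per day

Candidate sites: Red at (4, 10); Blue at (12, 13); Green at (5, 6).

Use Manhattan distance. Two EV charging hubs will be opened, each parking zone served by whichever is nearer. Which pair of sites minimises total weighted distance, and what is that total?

{Blue, Green}, total 909

Evaluate every pair (each demand assigned to the nearer of the two):
  {Blue, Green}: total = 909
  {Red, Green}: total = 959
  {Red, Blue}: total = 1371
Best pair: {Blue, Green} with total 909.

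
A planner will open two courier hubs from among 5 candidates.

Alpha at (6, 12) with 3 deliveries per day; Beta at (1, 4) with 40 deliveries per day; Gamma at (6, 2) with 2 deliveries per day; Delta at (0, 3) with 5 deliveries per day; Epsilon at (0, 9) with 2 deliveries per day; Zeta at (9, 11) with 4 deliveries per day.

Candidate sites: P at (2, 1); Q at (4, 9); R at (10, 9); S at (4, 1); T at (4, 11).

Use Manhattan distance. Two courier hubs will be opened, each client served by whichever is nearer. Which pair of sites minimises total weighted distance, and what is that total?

Evaluate every pair (each demand assigned to the nearer of the two):
  {P, T}: total = 231
  {P, Q}: total = 241
  {P, R}: total = 243
  {P, S}: total = 305
  {S, T}: total = 317
  {Q, S}: total = 327
  {R, S}: total = 329
  {Q, R}: total = 423
  {Q, T}: total = 425
  {R, T}: total = 515
Best pair: {P, T} with total 231.

{P, T}, total 231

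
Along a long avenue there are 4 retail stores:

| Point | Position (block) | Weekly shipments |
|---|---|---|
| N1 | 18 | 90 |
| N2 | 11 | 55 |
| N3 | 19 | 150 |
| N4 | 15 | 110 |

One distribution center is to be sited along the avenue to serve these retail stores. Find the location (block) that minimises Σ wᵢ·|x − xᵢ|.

For a sum of weighted absolute distances on a line, the optimum is the weighted median (not the mean). Total weight W = 405; half-weight = 202.5.
Sort by position and accumulate weight:
  block 11 (N2, w=55) → cum 55
  block 15 (N4, w=110) → cum 165
  block 18 (N1, w=90) → cum 255  ≥ 202.5 → median here
  block 19 (N3, w=150) → cum 405
Optimal location: block 18.

x = 18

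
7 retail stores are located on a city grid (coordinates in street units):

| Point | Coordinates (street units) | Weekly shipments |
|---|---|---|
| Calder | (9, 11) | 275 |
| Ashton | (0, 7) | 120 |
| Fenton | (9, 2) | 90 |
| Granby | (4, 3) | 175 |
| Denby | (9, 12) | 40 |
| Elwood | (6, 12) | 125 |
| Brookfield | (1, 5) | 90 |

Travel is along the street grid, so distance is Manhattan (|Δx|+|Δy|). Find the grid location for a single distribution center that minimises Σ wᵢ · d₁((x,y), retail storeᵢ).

(6, 7)

Manhattan distance separates: Σwᵢ(|x−xᵢ|+|y−yᵢ|) = Σwᵢ|x−xᵢ| + Σwᵢ|y−yᵢ|, so x and y are optimised independently as 1-D weighted medians.
Total weight W = 915; half = 457.5.
x-coordinate, sorted with cumulative weight:
  x=0 (Ashton, w=120) cum 120
  x=1 (Brookfield, w=90) cum 210
  x=4 (Granby, w=175) cum 385
  x=6 (Elwood, w=125) cum 510  ← median
  x=9 (Calder, w=275) cum 785
  x=9 (Fenton, w=90) cum 875
  x=9 (Denby, w=40) cum 915
⇒ x* = 6
y-coordinate, sorted with cumulative weight:
  y=2 (Fenton, w=90) cum 90
  y=3 (Granby, w=175) cum 265
  y=5 (Brookfield, w=90) cum 355
  y=7 (Ashton, w=120) cum 475  ← median
  y=11 (Calder, w=275) cum 750
  y=12 (Denby, w=40) cum 790
  y=12 (Elwood, w=125) cum 915
⇒ y* = 7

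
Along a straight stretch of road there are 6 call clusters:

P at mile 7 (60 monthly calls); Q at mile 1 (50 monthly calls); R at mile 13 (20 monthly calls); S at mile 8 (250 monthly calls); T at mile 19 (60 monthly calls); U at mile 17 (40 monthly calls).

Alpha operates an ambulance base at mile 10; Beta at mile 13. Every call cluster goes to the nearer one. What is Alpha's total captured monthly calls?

The indifferent point is the midpoint (10+13)/2 = 11.5; call clusters left of it (closer to Alpha at 10) go to Alpha, those right go to Beta.
  Q at 1 (w=50) → Alpha
  P at 7 (w=60) → Alpha
  S at 8 (w=250) → Alpha
  R at 13 (w=20) → Beta
  U at 17 (w=40) → Beta
  T at 19 (w=60) → Beta
Alpha captures 360; Beta captures 120.

360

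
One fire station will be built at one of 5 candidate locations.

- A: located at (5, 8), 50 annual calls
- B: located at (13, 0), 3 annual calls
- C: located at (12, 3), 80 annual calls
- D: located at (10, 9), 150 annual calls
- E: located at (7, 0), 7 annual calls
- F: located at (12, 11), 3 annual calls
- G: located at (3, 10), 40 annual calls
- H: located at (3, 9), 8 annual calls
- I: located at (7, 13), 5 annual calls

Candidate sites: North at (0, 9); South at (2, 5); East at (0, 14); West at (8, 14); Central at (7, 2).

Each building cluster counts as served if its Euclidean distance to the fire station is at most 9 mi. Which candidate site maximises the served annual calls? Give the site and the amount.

Central, covering 338

Coverage radius r = 9 mi; a point is covered iff (Δx)²+(Δy)² ≤ 9² = 81.
  North (0, 9): covers {A, G, H, I} → 103
  South (2, 5): covers {A, D, E, G, H} → 255
  East (0, 14): covers {A, G, H, I} → 103
  West (8, 14): covers {A, D, F, G, H, I} → 256
  Central (7, 2): covers {A, B, C, D, E, G, H} → 338
Maximum coverage at Central: 338 annual calls.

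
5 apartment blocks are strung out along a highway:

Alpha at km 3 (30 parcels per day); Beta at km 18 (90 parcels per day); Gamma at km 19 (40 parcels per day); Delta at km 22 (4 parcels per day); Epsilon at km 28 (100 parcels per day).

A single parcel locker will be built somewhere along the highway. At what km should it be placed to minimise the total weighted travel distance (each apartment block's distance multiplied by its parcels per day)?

For a sum of weighted absolute distances on a line, the optimum is the weighted median (not the mean). Total weight W = 264; half-weight = 132.
Sort by position and accumulate weight:
  km 3 (Alpha, w=30) → cum 30
  km 18 (Beta, w=90) → cum 120
  km 19 (Gamma, w=40) → cum 160  ≥ 132 → median here
  km 22 (Delta, w=4) → cum 164
  km 28 (Epsilon, w=100) → cum 264
Optimal location: km 19.

x = 19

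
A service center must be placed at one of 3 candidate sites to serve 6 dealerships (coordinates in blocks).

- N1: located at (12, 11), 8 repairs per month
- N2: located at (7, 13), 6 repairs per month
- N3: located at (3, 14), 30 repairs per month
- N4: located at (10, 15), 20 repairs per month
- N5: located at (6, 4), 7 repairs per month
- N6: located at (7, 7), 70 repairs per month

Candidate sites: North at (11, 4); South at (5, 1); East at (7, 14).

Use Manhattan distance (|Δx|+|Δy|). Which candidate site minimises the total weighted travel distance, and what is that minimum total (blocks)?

Total weighted distance at each candidate:
  North (11, 4): total = 1447
  South (5, 1): total = 1638
  East (7, 14): total = 837
Minimum is at East with total 837 blocks.

East, total 837 blocks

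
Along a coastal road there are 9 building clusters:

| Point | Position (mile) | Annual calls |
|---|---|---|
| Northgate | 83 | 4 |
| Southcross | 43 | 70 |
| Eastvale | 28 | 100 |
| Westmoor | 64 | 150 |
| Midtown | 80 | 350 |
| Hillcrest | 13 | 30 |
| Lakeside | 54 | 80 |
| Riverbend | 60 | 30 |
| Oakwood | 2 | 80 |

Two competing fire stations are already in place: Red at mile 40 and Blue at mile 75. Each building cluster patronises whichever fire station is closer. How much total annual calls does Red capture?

360

The indifferent point is the midpoint (40+75)/2 = 57.5; building clusters left of it (closer to Red at 40) go to Red, those right go to Blue.
  Oakwood at 2 (w=80) → Red
  Hillcrest at 13 (w=30) → Red
  Eastvale at 28 (w=100) → Red
  Southcross at 43 (w=70) → Red
  Lakeside at 54 (w=80) → Red
  Riverbend at 60 (w=30) → Blue
  Westmoor at 64 (w=150) → Blue
  Midtown at 80 (w=350) → Blue
  Northgate at 83 (w=4) → Blue
Red captures 360; Blue captures 534.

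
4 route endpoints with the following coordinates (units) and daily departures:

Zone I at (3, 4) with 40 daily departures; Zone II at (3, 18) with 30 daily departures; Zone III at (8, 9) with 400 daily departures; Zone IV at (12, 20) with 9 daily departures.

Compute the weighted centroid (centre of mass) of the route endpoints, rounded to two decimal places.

The minimiser of Σwᵢ‖p−pᵢ‖² is the weighted centroid p* = (Σwᵢpᵢ)/(Σwᵢ).
Σwᵢ = 479.
Σwᵢxᵢ = 40·3 + 30·3 + 400·8 + 9·12 = 3518.
Σwᵢyᵢ = 40·4 + 30·18 + 400·9 + 9·20 = 4480.
x* = 3518/479 = 7.34, y* = 4480/479 = 9.35.

(7.34, 9.35)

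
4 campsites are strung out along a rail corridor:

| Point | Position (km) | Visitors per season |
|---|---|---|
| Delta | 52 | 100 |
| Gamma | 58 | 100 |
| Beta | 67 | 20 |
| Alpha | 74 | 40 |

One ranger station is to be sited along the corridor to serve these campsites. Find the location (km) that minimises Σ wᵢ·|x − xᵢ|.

x = 58

For a sum of weighted absolute distances on a line, the optimum is the weighted median (not the mean). Total weight W = 260; half-weight = 130.
Sort by position and accumulate weight:
  km 52 (Delta, w=100) → cum 100
  km 58 (Gamma, w=100) → cum 200  ≥ 130 → median here
  km 67 (Beta, w=20) → cum 220
  km 74 (Alpha, w=40) → cum 260
Optimal location: km 58.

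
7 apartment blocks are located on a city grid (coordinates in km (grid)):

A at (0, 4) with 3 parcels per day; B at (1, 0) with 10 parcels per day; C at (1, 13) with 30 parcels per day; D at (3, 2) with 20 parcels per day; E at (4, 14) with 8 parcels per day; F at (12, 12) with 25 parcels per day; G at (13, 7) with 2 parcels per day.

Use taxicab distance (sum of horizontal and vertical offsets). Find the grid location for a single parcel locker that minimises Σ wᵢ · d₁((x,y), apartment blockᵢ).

Manhattan distance separates: Σwᵢ(|x−xᵢ|+|y−yᵢ|) = Σwᵢ|x−xᵢ| + Σwᵢ|y−yᵢ|, so x and y are optimised independently as 1-D weighted medians.
Total weight W = 98; half = 49.
x-coordinate, sorted with cumulative weight:
  x=0 (A, w=3) cum 3
  x=1 (B, w=10) cum 13
  x=1 (C, w=30) cum 43
  x=3 (D, w=20) cum 63  ← median
  x=4 (E, w=8) cum 71
  x=12 (F, w=25) cum 96
  x=13 (G, w=2) cum 98
⇒ x* = 3
y-coordinate, sorted with cumulative weight:
  y=0 (B, w=10) cum 10
  y=2 (D, w=20) cum 30
  y=4 (A, w=3) cum 33
  y=7 (G, w=2) cum 35
  y=12 (F, w=25) cum 60  ← median
  y=13 (C, w=30) cum 90
  y=14 (E, w=8) cum 98
⇒ y* = 12

(3, 12)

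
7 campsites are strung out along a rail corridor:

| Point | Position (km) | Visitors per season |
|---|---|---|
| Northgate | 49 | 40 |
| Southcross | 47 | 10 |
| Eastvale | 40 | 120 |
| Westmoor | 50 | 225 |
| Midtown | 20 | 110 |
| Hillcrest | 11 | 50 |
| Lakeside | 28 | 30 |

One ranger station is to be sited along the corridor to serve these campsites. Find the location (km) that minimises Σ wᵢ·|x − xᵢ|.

x = 40

For a sum of weighted absolute distances on a line, the optimum is the weighted median (not the mean). Total weight W = 585; half-weight = 292.5.
Sort by position and accumulate weight:
  km 11 (Hillcrest, w=50) → cum 50
  km 20 (Midtown, w=110) → cum 160
  km 28 (Lakeside, w=30) → cum 190
  km 40 (Eastvale, w=120) → cum 310  ≥ 292.5 → median here
  km 47 (Southcross, w=10) → cum 320
  km 49 (Northgate, w=40) → cum 360
  km 50 (Westmoor, w=225) → cum 585
Optimal location: km 40.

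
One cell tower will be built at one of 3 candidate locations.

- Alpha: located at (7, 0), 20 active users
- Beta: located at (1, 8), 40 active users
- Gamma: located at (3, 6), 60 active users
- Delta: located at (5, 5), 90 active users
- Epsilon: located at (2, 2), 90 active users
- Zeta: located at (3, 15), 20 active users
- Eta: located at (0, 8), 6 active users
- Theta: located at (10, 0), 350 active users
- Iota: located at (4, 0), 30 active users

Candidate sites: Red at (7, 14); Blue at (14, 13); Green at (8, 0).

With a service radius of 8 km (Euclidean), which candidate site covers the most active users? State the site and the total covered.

Green, covering 640

Coverage radius r = 8 km; a point is covered iff (Δx)²+(Δy)² ≤ 8² = 64.
  Red (7, 14): covers {Zeta} → 20
  Blue (14, 13): covers {none} → 0
  Green (8, 0): covers {Alpha, Gamma, Delta, Epsilon, Theta, Iota} → 640
Maximum coverage at Green: 640 active users.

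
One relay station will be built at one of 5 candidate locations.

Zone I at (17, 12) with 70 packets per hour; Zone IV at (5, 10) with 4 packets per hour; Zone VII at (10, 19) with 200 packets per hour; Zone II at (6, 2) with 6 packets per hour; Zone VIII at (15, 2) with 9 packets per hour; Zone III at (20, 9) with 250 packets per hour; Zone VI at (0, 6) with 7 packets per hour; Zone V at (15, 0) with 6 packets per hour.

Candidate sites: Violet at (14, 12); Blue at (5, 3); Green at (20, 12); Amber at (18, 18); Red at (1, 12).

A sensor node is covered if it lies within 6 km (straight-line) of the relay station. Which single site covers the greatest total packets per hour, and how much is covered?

Green, covering 320

Coverage radius r = 6 km; a point is covered iff (Δx)²+(Δy)² ≤ 6² = 36.
  Violet (14, 12): covers {Zone I} → 70
  Blue (5, 3): covers {Zone II, Zone VI} → 13
  Green (20, 12): covers {Zone I, Zone III} → 320
  Amber (18, 18): covers {none} → 0
  Red (1, 12): covers {Zone IV} → 4
Maximum coverage at Green: 320 packets per hour.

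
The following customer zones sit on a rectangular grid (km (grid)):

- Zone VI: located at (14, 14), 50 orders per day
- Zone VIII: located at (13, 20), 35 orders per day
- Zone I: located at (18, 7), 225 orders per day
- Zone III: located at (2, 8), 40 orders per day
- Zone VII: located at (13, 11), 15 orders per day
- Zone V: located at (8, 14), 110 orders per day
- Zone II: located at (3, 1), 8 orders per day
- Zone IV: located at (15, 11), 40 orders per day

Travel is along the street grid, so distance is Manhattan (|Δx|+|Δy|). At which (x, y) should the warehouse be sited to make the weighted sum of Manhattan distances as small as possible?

Manhattan distance separates: Σwᵢ(|x−xᵢ|+|y−yᵢ|) = Σwᵢ|x−xᵢ| + Σwᵢ|y−yᵢ|, so x and y are optimised independently as 1-D weighted medians.
Total weight W = 523; half = 261.5.
x-coordinate, sorted with cumulative weight:
  x=2 (Zone III, w=40) cum 40
  x=3 (Zone II, w=8) cum 48
  x=8 (Zone V, w=110) cum 158
  x=13 (Zone VIII, w=35) cum 193
  x=13 (Zone VII, w=15) cum 208
  x=14 (Zone VI, w=50) cum 258
  x=15 (Zone IV, w=40) cum 298  ← median
  x=18 (Zone I, w=225) cum 523
⇒ x* = 15
y-coordinate, sorted with cumulative weight:
  y=1 (Zone II, w=8) cum 8
  y=7 (Zone I, w=225) cum 233
  y=8 (Zone III, w=40) cum 273  ← median
  y=11 (Zone VII, w=15) cum 288
  y=11 (Zone IV, w=40) cum 328
  y=14 (Zone VI, w=50) cum 378
  y=14 (Zone V, w=110) cum 488
  y=20 (Zone VIII, w=35) cum 523
⇒ y* = 8

(15, 8)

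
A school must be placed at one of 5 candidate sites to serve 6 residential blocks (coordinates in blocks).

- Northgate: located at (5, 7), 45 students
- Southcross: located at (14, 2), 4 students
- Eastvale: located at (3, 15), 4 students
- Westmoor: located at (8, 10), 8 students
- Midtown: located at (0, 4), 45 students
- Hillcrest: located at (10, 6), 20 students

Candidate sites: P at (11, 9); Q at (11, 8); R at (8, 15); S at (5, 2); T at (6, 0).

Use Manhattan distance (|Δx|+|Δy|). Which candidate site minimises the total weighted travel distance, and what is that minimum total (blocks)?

S, total 904 blocks

Total weighted distance at each candidate:
  P (11, 9): total = 1288
  Q (11, 8): total = 1186
  R (8, 15): total = 1706
  S (5, 2): total = 904
  T (6, 0): total = 1218
Minimum is at S with total 904 blocks.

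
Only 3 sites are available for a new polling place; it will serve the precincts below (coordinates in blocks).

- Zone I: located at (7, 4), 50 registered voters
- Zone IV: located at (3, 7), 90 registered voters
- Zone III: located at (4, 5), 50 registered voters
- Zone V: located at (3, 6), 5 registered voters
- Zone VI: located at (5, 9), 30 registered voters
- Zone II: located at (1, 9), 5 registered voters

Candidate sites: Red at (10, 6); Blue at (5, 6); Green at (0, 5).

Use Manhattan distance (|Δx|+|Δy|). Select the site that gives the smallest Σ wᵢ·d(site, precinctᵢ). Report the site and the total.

Blue, total 705 blocks

Total weighted distance at each candidate:
  Red (10, 6): total = 1655
  Blue (5, 6): total = 705
  Green (0, 5): total = 1365
Minimum is at Blue with total 705 blocks.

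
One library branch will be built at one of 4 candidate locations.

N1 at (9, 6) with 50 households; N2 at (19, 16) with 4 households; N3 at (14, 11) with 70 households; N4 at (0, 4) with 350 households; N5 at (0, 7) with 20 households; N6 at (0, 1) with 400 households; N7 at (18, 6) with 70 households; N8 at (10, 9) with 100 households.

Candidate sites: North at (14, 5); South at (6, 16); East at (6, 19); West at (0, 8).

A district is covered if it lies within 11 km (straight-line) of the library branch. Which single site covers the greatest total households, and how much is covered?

West, covering 920

Coverage radius r = 11 km; a point is covered iff (Δx)²+(Δy)² ≤ 11² = 121.
  North (14, 5): covers {N1, N3, N7, N8} → 290
  South (6, 16): covers {N1, N3, N5, N8} → 240
  East (6, 19): covers {N8} → 100
  West (0, 8): covers {N1, N4, N5, N6, N8} → 920
Maximum coverage at West: 920 households.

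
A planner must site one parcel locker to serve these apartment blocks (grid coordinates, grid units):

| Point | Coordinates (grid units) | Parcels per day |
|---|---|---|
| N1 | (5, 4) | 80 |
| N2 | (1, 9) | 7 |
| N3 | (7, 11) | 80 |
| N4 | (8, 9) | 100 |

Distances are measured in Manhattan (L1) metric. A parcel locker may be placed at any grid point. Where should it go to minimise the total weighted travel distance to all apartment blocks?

(7, 9)

Manhattan distance separates: Σwᵢ(|x−xᵢ|+|y−yᵢ|) = Σwᵢ|x−xᵢ| + Σwᵢ|y−yᵢ|, so x and y are optimised independently as 1-D weighted medians.
Total weight W = 267; half = 133.5.
x-coordinate, sorted with cumulative weight:
  x=1 (N2, w=7) cum 7
  x=5 (N1, w=80) cum 87
  x=7 (N3, w=80) cum 167  ← median
  x=8 (N4, w=100) cum 267
⇒ x* = 7
y-coordinate, sorted with cumulative weight:
  y=4 (N1, w=80) cum 80
  y=9 (N2, w=7) cum 87
  y=9 (N4, w=100) cum 187  ← median
  y=11 (N3, w=80) cum 267
⇒ y* = 9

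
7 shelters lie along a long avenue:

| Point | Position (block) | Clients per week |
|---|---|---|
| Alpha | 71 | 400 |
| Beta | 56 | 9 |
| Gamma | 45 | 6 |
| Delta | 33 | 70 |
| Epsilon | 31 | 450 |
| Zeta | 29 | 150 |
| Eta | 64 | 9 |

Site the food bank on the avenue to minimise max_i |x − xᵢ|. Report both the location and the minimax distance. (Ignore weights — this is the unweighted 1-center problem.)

The 1-center on a line is the midpoint of the two extreme points: leftmost at 29, rightmost at 71.
Optimal location = (29 + 71)/2 = 50; maximum distance = (71 − 29)/2 = 21.

location 50, max distance 21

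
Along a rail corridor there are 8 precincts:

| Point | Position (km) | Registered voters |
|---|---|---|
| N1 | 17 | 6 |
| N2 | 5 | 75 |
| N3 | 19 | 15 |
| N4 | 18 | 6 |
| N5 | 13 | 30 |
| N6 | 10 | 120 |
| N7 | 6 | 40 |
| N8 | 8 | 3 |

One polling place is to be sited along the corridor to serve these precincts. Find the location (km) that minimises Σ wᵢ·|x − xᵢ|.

For a sum of weighted absolute distances on a line, the optimum is the weighted median (not the mean). Total weight W = 295; half-weight = 147.5.
Sort by position and accumulate weight:
  km 5 (N2, w=75) → cum 75
  km 6 (N7, w=40) → cum 115
  km 8 (N8, w=3) → cum 118
  km 10 (N6, w=120) → cum 238  ≥ 147.5 → median here
  km 13 (N5, w=30) → cum 268
  km 17 (N1, w=6) → cum 274
  km 18 (N4, w=6) → cum 280
  km 19 (N3, w=15) → cum 295
Optimal location: km 10.

x = 10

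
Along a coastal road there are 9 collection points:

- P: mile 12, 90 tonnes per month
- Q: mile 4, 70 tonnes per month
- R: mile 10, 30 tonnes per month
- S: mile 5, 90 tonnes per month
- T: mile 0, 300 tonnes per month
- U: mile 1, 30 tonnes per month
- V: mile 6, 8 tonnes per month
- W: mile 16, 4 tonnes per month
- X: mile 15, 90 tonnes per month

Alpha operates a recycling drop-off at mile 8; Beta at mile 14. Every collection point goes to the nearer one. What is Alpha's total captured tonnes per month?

528

The indifferent point is the midpoint (8+14)/2 = 11; collection points left of it (closer to Alpha at 8) go to Alpha, those right go to Beta.
  T at 0 (w=300) → Alpha
  U at 1 (w=30) → Alpha
  Q at 4 (w=70) → Alpha
  S at 5 (w=90) → Alpha
  V at 6 (w=8) → Alpha
  R at 10 (w=30) → Alpha
  P at 12 (w=90) → Beta
  X at 15 (w=90) → Beta
  W at 16 (w=4) → Beta
Alpha captures 528; Beta captures 184.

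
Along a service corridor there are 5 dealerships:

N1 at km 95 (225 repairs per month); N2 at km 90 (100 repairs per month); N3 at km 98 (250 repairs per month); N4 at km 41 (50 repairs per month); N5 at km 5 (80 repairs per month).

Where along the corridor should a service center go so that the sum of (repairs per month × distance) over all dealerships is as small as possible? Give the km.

x = 95

For a sum of weighted absolute distances on a line, the optimum is the weighted median (not the mean). Total weight W = 705; half-weight = 352.5.
Sort by position and accumulate weight:
  km 5 (N5, w=80) → cum 80
  km 41 (N4, w=50) → cum 130
  km 90 (N2, w=100) → cum 230
  km 95 (N1, w=225) → cum 455  ≥ 352.5 → median here
  km 98 (N3, w=250) → cum 705
Optimal location: km 95.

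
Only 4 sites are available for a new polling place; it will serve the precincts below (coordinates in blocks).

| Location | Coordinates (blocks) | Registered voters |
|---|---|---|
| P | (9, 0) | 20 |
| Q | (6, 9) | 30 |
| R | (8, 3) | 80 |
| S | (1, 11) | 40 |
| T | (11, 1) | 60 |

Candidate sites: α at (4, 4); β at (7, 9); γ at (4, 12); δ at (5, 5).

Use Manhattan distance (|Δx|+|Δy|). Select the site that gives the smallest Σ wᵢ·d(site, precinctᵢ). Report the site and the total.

Total weighted distance at each candidate:
  α (4, 4): total = 1790
  β (7, 9): total = 1850
  γ (4, 12): total = 2770
  δ (5, 5): total = 1730
Minimum is at δ with total 1730 blocks.

δ, total 1730 blocks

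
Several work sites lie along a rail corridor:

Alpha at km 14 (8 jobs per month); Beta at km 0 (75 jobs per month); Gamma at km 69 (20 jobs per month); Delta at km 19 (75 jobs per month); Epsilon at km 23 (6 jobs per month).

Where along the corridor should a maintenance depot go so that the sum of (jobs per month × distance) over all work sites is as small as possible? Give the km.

x = 19

For a sum of weighted absolute distances on a line, the optimum is the weighted median (not the mean). Total weight W = 184; half-weight = 92.
Sort by position and accumulate weight:
  km 0 (Beta, w=75) → cum 75
  km 14 (Alpha, w=8) → cum 83
  km 19 (Delta, w=75) → cum 158  ≥ 92 → median here
  km 23 (Epsilon, w=6) → cum 164
  km 69 (Gamma, w=20) → cum 184
Optimal location: km 19.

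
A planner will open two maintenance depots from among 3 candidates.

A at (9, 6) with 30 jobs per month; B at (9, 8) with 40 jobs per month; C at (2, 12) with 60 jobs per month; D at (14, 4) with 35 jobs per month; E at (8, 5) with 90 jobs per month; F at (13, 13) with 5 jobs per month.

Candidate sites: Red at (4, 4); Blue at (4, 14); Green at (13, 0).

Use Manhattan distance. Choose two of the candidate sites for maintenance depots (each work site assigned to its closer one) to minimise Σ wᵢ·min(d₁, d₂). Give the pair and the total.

Evaluate every pair (each demand assigned to the nearer of the two):
  {Red, Blue}: total = 1660
  {Red, Green}: total = 1860
  {Blue, Green}: total = 2105
Best pair: {Red, Blue} with total 1660.

{Red, Blue}, total 1660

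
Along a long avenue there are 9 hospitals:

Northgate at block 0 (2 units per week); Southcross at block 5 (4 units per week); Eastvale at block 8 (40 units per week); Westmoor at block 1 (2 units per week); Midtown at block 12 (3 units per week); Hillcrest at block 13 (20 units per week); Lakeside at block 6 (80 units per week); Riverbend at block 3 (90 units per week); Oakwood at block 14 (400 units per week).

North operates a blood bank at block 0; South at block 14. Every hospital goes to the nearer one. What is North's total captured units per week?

The indifferent point is the midpoint (0+14)/2 = 7; hospitals left of it (closer to North at 0) go to North, those right go to South.
  Northgate at 0 (w=2) → North
  Westmoor at 1 (w=2) → North
  Riverbend at 3 (w=90) → North
  Southcross at 5 (w=4) → North
  Lakeside at 6 (w=80) → North
  Eastvale at 8 (w=40) → South
  Midtown at 12 (w=3) → South
  Hillcrest at 13 (w=20) → South
  Oakwood at 14 (w=400) → South
North captures 178; South captures 463.

178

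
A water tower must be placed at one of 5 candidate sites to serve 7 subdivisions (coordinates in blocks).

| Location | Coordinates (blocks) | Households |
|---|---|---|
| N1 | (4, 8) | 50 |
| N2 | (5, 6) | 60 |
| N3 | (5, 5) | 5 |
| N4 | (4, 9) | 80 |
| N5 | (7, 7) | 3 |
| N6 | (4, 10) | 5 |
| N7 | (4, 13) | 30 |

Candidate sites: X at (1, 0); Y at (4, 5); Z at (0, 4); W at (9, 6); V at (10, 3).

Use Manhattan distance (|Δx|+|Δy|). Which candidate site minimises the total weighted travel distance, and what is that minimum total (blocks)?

Total weighted distance at each candidate:
  X (1, 0): total = 2739
  Y (4, 5): total = 875
  Z (0, 4): total = 2040
  W (9, 6): total = 1669
  V (10, 3): total = 2591
Minimum is at Y with total 875 blocks.

Y, total 875 blocks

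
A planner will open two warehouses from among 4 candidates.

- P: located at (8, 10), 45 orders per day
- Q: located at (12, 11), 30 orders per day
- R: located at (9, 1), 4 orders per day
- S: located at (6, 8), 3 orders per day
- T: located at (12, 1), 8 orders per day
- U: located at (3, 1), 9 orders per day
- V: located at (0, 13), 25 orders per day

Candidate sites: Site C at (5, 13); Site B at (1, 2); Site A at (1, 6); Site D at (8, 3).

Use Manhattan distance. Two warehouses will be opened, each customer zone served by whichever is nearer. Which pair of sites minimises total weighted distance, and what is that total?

{Site C, Site D}, total 806

Evaluate every pair (each demand assigned to the nearer of the two):
  {Site C, Site D}: total = 806
  {Site C, Site B}: total = 842
  {Site C, Site A}: total = 926
  {Site A, Site D}: total = 1019
  {Site B, Site D}: total = 1083
  {Site B, Site A}: total = 1355
Best pair: {Site C, Site D} with total 806.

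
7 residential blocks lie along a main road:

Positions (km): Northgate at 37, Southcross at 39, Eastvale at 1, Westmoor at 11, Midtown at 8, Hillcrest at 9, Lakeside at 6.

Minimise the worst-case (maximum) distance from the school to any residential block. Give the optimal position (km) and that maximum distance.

location 20, max distance 19

The 1-center on a line is the midpoint of the two extreme points: leftmost at 1, rightmost at 39.
Optimal location = (1 + 39)/2 = 20; maximum distance = (39 − 1)/2 = 19.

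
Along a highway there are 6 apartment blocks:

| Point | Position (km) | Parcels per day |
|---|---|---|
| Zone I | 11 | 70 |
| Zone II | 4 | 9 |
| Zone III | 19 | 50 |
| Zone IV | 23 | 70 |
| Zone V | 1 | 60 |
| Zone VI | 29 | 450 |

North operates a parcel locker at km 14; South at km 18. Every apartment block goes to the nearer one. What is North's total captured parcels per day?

The indifferent point is the midpoint (14+18)/2 = 16; apartment blocks left of it (closer to North at 14) go to North, those right go to South.
  Zone V at 1 (w=60) → North
  Zone II at 4 (w=9) → North
  Zone I at 11 (w=70) → North
  Zone III at 19 (w=50) → South
  Zone IV at 23 (w=70) → South
  Zone VI at 29 (w=450) → South
North captures 139; South captures 570.

139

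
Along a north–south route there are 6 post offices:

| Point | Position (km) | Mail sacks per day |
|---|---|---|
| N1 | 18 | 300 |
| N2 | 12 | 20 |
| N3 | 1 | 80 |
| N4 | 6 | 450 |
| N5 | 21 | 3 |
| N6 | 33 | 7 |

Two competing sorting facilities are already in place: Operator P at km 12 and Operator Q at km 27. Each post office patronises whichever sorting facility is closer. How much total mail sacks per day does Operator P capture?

The indifferent point is the midpoint (12+27)/2 = 19.5; post offices left of it (closer to Operator P at 12) go to Operator P, those right go to Operator Q.
  N3 at 1 (w=80) → Operator P
  N4 at 6 (w=450) → Operator P
  N2 at 12 (w=20) → Operator P
  N1 at 18 (w=300) → Operator P
  N5 at 21 (w=3) → Operator Q
  N6 at 33 (w=7) → Operator Q
Operator P captures 850; Operator Q captures 10.

850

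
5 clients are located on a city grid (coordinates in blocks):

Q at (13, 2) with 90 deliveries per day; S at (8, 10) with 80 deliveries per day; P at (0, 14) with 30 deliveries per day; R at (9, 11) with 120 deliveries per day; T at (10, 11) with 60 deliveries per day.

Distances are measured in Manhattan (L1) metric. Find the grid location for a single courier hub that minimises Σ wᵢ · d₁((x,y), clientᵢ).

(9, 11)

Manhattan distance separates: Σwᵢ(|x−xᵢ|+|y−yᵢ|) = Σwᵢ|x−xᵢ| + Σwᵢ|y−yᵢ|, so x and y are optimised independently as 1-D weighted medians.
Total weight W = 380; half = 190.
x-coordinate, sorted with cumulative weight:
  x=0 (P, w=30) cum 30
  x=8 (S, w=80) cum 110
  x=9 (R, w=120) cum 230  ← median
  x=10 (T, w=60) cum 290
  x=13 (Q, w=90) cum 380
⇒ x* = 9
y-coordinate, sorted with cumulative weight:
  y=2 (Q, w=90) cum 90
  y=10 (S, w=80) cum 170
  y=11 (R, w=120) cum 290  ← median
  y=11 (T, w=60) cum 350
  y=14 (P, w=30) cum 380
⇒ y* = 11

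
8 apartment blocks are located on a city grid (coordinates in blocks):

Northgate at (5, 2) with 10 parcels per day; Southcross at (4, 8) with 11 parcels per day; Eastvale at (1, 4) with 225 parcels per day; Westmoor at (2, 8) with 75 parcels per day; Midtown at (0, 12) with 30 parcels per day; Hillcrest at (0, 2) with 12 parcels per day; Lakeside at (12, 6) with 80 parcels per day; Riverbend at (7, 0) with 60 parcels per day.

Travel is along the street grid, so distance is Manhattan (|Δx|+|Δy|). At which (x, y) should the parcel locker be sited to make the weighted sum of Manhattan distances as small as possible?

Manhattan distance separates: Σwᵢ(|x−xᵢ|+|y−yᵢ|) = Σwᵢ|x−xᵢ| + Σwᵢ|y−yᵢ|, so x and y are optimised independently as 1-D weighted medians.
Total weight W = 503; half = 251.5.
x-coordinate, sorted with cumulative weight:
  x=0 (Midtown, w=30) cum 30
  x=0 (Hillcrest, w=12) cum 42
  x=1 (Eastvale, w=225) cum 267  ← median
  x=2 (Westmoor, w=75) cum 342
  x=4 (Southcross, w=11) cum 353
  x=5 (Northgate, w=10) cum 363
  x=7 (Riverbend, w=60) cum 423
  x=12 (Lakeside, w=80) cum 503
⇒ x* = 1
y-coordinate, sorted with cumulative weight:
  y=0 (Riverbend, w=60) cum 60
  y=2 (Northgate, w=10) cum 70
  y=2 (Hillcrest, w=12) cum 82
  y=4 (Eastvale, w=225) cum 307  ← median
  y=6 (Lakeside, w=80) cum 387
  y=8 (Southcross, w=11) cum 398
  y=8 (Westmoor, w=75) cum 473
  y=12 (Midtown, w=30) cum 503
⇒ y* = 4

(1, 4)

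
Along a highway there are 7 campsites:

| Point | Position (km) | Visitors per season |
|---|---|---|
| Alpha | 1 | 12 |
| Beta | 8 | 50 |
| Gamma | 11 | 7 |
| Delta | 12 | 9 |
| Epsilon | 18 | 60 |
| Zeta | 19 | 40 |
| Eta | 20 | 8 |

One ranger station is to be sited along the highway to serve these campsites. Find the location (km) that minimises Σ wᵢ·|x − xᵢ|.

x = 18

For a sum of weighted absolute distances on a line, the optimum is the weighted median (not the mean). Total weight W = 186; half-weight = 93.
Sort by position and accumulate weight:
  km 1 (Alpha, w=12) → cum 12
  km 8 (Beta, w=50) → cum 62
  km 11 (Gamma, w=7) → cum 69
  km 12 (Delta, w=9) → cum 78
  km 18 (Epsilon, w=60) → cum 138  ≥ 93 → median here
  km 19 (Zeta, w=40) → cum 178
  km 20 (Eta, w=8) → cum 186
Optimal location: km 18.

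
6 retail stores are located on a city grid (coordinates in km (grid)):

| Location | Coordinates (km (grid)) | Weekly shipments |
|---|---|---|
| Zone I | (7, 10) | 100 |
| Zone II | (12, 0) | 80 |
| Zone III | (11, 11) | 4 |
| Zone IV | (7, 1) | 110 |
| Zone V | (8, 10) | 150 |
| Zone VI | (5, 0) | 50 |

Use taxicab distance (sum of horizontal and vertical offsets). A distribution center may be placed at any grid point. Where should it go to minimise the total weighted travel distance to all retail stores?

(7, 10)

Manhattan distance separates: Σwᵢ(|x−xᵢ|+|y−yᵢ|) = Σwᵢ|x−xᵢ| + Σwᵢ|y−yᵢ|, so x and y are optimised independently as 1-D weighted medians.
Total weight W = 494; half = 247.
x-coordinate, sorted with cumulative weight:
  x=5 (Zone VI, w=50) cum 50
  x=7 (Zone I, w=100) cum 150
  x=7 (Zone IV, w=110) cum 260  ← median
  x=8 (Zone V, w=150) cum 410
  x=11 (Zone III, w=4) cum 414
  x=12 (Zone II, w=80) cum 494
⇒ x* = 7
y-coordinate, sorted with cumulative weight:
  y=0 (Zone II, w=80) cum 80
  y=0 (Zone VI, w=50) cum 130
  y=1 (Zone IV, w=110) cum 240
  y=10 (Zone I, w=100) cum 340  ← median
  y=10 (Zone V, w=150) cum 490
  y=11 (Zone III, w=4) cum 494
⇒ y* = 10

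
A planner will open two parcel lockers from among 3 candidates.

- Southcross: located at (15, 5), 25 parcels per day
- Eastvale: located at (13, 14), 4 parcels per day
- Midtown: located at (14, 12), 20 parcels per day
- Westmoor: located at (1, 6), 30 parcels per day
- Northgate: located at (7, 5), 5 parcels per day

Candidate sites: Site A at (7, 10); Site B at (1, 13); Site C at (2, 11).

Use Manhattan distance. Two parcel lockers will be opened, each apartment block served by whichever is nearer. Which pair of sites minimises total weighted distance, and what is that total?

Evaluate every pair (each demand assigned to the nearer of the two):
  {Site A, Site C}: total = 750
  {Site A, Site B}: total = 780
  {Site B, Site C}: total = 1022
Best pair: {Site A, Site C} with total 750.

{Site A, Site C}, total 750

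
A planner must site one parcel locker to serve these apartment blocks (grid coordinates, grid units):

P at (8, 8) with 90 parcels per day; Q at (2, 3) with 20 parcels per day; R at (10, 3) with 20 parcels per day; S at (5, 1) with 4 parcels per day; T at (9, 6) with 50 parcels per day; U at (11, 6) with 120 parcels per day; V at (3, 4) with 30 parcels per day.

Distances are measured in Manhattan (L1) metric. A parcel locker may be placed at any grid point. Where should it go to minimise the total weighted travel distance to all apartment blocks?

(9, 6)

Manhattan distance separates: Σwᵢ(|x−xᵢ|+|y−yᵢ|) = Σwᵢ|x−xᵢ| + Σwᵢ|y−yᵢ|, so x and y are optimised independently as 1-D weighted medians.
Total weight W = 334; half = 167.
x-coordinate, sorted with cumulative weight:
  x=2 (Q, w=20) cum 20
  x=3 (V, w=30) cum 50
  x=5 (S, w=4) cum 54
  x=8 (P, w=90) cum 144
  x=9 (T, w=50) cum 194  ← median
  x=10 (R, w=20) cum 214
  x=11 (U, w=120) cum 334
⇒ x* = 9
y-coordinate, sorted with cumulative weight:
  y=1 (S, w=4) cum 4
  y=3 (Q, w=20) cum 24
  y=3 (R, w=20) cum 44
  y=4 (V, w=30) cum 74
  y=6 (T, w=50) cum 124
  y=6 (U, w=120) cum 244  ← median
  y=8 (P, w=90) cum 334
⇒ y* = 6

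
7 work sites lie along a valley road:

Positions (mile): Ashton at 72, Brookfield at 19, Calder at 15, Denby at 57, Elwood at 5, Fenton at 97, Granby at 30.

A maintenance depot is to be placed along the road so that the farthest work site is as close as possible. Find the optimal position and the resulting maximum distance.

location 51, max distance 46

The 1-center on a line is the midpoint of the two extreme points: leftmost at 5, rightmost at 97.
Optimal location = (5 + 97)/2 = 51; maximum distance = (97 − 5)/2 = 46.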